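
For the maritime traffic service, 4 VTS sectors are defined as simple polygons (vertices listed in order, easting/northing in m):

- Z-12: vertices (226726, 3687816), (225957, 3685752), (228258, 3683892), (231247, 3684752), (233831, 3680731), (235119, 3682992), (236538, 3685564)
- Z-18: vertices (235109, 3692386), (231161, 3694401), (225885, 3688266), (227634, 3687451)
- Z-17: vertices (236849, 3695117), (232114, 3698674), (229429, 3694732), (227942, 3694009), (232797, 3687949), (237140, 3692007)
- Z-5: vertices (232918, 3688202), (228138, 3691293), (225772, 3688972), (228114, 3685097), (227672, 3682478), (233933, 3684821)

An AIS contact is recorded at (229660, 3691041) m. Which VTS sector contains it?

Z-18

Cast a ray rightward from (229660, 3691041). For each polygon, the edges (by vertex number in listed order) whose endpoints lie on opposite sides of northing = 3691041, where each meets that height, and whether that is right or left of the point:
Z-12: no edge straddles that height → 0 crossings.
Z-18: 2–3 at easting≈228271.5 (left), 4–1 at easting≈233071.7 (right) → 1 crossing.
Z-17: 4–5 at easting≈230319.8 (right), 5–6 at easting≈236106.2 (right) → 2 crossings.
Z-5: 1–2 at easting≈228527.7 (left), 2–3 at easting≈227881.1 (left) → 0 crossings.
Only Z-18 has an odd count, so the point is inside Z-18.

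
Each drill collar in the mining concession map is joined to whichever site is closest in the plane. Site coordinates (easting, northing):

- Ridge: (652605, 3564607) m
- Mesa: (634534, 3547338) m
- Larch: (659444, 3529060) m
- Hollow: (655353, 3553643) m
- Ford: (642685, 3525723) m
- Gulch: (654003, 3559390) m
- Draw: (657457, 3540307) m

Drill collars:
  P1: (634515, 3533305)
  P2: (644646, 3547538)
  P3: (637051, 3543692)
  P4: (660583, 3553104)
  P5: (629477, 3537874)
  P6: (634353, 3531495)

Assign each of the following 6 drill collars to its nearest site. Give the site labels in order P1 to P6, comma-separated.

P1 → Ford (d²=124235624.00)
P2 → Mesa (d²=102292544.00)
P3 → Mesa (d²=19628605.00)
P4 → Hollow (d²=27643421.00)
P5 → Mesa (d²=115140545.00)
P6 → Ford (d²=102738208.00)

Ford, Mesa, Mesa, Hollow, Mesa, Ford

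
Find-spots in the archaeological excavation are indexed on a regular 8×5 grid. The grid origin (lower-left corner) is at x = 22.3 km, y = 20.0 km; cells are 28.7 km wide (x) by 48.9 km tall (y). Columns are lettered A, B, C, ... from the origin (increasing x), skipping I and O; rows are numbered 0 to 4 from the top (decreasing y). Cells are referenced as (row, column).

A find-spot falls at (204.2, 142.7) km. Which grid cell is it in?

(2, G)

Column index: ⌊(204.2 − 22.3) / 28.7⌋ = ⌊6.338⌋ = 6 → column G
Row offset from origin: ⌊(142.7 − 20.0) / 48.9⌋ = ⌊2.509⌋ = 2 → row 2 (counted from top)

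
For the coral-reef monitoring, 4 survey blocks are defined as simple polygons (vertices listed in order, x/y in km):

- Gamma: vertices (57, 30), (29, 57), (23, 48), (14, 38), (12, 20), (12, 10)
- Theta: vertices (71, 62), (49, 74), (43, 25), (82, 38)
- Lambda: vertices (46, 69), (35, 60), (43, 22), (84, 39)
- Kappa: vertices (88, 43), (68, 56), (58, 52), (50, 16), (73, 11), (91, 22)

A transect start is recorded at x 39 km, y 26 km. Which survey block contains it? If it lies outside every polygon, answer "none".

Cast a ray rightward from (39, 26). For each polygon, the edges (by vertex number in listed order) whose endpoints lie on opposite sides of y = 26, where each meets that height, and whether that is right or left of the point:
Gamma: 4–5 at x≈12.7 (left), 6–1 at x≈48.0 (right) → 1 crossing.
Theta: 2–3 at x≈43.1 (right), 3–4 at x≈46.0 (right) → 2 crossings.
Lambda: 2–3 at x≈42.2 (right), 3–4 at x≈52.6 (right) → 2 crossings.
Kappa: 3–4 at x≈52.2 (right), 6–1 at x≈90.4 (right) → 2 crossings.
Only Gamma has an odd count, so the point is inside Gamma.

Gamma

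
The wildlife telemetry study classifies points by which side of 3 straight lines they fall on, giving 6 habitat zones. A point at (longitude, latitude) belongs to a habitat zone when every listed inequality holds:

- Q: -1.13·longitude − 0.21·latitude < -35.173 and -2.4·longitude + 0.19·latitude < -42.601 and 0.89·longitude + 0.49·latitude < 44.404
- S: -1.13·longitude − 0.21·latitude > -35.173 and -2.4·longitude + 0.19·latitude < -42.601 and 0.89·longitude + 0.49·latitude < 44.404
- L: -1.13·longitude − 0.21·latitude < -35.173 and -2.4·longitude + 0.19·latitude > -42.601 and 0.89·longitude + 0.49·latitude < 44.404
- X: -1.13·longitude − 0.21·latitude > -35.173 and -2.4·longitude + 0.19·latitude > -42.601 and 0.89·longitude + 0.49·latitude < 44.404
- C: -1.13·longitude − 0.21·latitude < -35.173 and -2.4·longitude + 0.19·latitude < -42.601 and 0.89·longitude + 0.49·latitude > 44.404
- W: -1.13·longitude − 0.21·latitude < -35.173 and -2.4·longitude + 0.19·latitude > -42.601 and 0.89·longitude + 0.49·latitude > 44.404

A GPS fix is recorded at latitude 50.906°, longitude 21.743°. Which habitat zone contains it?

-1.13·21.743 − 0.21·50.906 = -35.260, which is < -35.173
-2.4·21.743 + 0.19·50.906 = -42.511, which is > -42.601
0.89·21.743 + 0.49·50.906 = 44.295, which is < 44.404
This sign pattern matches L.

L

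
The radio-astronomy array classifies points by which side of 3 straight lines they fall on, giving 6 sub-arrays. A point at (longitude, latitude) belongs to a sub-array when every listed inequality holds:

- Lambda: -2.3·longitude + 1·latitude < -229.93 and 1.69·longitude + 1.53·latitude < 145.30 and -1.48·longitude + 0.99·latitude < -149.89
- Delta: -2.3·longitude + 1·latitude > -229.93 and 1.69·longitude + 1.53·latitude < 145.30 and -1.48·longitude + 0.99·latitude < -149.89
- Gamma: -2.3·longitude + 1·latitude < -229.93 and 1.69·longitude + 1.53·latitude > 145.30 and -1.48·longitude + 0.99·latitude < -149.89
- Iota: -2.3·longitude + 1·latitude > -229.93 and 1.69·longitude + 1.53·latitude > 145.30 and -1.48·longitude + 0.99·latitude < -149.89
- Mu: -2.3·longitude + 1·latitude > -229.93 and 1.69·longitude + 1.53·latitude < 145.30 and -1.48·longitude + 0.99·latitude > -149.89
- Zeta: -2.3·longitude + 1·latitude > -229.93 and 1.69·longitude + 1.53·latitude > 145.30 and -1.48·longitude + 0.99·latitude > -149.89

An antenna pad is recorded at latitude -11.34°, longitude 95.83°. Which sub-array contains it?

-2.3·95.83 + 1·-11.34 = -231.749, which is < -229.93
1.69·95.83 + 1.53·-11.34 = 144.602, which is < 145.30
-1.48·95.83 + 0.99·-11.34 = -153.055, which is < -149.89
This sign pattern matches Lambda.

Lambda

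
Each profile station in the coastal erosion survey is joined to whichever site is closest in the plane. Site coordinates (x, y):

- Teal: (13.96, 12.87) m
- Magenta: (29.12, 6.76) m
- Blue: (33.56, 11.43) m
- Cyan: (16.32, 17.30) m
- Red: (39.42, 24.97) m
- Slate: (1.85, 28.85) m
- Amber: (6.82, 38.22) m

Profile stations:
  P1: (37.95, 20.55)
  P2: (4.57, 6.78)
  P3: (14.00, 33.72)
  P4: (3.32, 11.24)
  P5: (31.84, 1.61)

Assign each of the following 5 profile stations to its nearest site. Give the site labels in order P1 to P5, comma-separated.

Red, Teal, Amber, Teal, Magenta

P1 → Red (d²=21.70)
P2 → Teal (d²=125.26)
P3 → Amber (d²=71.80)
P4 → Teal (d²=115.87)
P5 → Magenta (d²=33.92)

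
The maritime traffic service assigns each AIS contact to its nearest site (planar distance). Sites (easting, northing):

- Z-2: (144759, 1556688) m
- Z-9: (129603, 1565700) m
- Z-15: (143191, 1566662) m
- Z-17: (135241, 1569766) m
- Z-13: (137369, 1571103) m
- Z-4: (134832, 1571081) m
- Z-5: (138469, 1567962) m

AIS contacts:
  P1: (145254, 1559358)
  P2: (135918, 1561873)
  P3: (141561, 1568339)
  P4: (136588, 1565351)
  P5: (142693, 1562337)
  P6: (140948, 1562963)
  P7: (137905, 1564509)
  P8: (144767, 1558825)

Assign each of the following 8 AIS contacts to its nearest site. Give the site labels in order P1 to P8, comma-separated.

P1 → Z-2 (d²=7373925.00)
P2 → Z-5 (d²=43583522.00)
P3 → Z-15 (d²=5469229.00)
P4 → Z-5 (d²=10355482.00)
P5 → Z-15 (d²=18953629.00)
P6 → Z-15 (d²=18713650.00)
P7 → Z-5 (d²=12241305.00)
P8 → Z-2 (d²=4566833.00)

Z-2, Z-5, Z-15, Z-5, Z-15, Z-15, Z-5, Z-2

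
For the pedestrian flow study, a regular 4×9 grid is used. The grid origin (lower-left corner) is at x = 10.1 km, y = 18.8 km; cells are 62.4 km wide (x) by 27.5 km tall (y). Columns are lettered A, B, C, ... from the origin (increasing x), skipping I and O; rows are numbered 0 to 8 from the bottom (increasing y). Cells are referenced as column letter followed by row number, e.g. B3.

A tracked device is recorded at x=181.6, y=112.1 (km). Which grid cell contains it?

Column index: ⌊(181.6 − 10.1) / 62.4⌋ = ⌊2.748⌋ = 2 → column C
Row offset from origin: ⌊(112.1 − 18.8) / 27.5⌋ = ⌊3.393⌋ = 3 → row 3

C3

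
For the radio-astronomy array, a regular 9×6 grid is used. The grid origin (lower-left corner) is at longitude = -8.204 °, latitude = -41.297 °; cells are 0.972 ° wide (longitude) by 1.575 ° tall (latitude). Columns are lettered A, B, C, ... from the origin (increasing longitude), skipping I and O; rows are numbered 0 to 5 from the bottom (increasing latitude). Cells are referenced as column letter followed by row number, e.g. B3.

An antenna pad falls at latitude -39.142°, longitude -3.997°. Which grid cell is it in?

Column index: ⌊(-3.997 − -8.204) / 0.972⌋ = ⌊4.328⌋ = 4 → column E
Row offset from origin: ⌊(-39.142 − -41.297) / 1.575⌋ = ⌊1.368⌋ = 1 → row 1

E1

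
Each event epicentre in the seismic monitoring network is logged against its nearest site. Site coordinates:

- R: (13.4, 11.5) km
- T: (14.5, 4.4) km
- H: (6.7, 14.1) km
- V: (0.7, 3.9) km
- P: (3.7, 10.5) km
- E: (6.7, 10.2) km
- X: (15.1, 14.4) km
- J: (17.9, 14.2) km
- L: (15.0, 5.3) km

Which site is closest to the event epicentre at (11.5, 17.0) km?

Squared distances to each site:
R: 33.860; T: 167.760; H: 31.450; V: 288.250; P: 103.090; E: 69.280; X: 19.720; J: 48.800; L: 149.140.
Minimum at X.

X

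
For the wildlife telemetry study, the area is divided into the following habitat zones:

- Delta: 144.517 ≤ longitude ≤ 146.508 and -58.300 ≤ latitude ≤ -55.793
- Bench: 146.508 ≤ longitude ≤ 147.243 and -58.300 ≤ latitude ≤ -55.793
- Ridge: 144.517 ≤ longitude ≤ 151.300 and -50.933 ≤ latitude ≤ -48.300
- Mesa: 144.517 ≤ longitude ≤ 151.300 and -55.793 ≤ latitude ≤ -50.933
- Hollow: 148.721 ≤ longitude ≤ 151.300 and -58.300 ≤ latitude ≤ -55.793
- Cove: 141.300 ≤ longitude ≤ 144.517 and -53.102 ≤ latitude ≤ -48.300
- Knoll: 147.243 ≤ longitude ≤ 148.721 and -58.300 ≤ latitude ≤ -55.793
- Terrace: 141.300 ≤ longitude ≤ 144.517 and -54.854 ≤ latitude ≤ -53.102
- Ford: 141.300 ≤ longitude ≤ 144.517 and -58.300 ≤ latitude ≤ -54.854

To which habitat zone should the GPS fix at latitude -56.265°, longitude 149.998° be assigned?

The point has longitude = 149.998 and latitude = -56.265.
Only Hollow satisfies 148.721 ≤ longitude ≤ 151.300 and -58.300 ≤ latitude ≤ -55.793.

Hollow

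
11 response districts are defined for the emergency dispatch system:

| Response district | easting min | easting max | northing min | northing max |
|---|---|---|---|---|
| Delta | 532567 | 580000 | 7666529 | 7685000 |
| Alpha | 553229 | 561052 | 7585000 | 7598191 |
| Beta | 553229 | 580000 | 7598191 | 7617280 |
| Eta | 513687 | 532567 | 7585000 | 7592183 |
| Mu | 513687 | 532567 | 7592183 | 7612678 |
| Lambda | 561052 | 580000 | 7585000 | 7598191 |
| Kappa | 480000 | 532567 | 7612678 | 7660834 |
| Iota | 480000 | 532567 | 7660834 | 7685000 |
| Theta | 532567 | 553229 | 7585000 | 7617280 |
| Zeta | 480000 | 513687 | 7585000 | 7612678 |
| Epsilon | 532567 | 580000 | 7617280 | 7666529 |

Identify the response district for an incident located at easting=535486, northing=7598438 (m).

Theta

The point has easting = 535486 and northing = 7598438.
Only Theta satisfies 532567 ≤ easting ≤ 553229 and 7585000 ≤ northing ≤ 7617280.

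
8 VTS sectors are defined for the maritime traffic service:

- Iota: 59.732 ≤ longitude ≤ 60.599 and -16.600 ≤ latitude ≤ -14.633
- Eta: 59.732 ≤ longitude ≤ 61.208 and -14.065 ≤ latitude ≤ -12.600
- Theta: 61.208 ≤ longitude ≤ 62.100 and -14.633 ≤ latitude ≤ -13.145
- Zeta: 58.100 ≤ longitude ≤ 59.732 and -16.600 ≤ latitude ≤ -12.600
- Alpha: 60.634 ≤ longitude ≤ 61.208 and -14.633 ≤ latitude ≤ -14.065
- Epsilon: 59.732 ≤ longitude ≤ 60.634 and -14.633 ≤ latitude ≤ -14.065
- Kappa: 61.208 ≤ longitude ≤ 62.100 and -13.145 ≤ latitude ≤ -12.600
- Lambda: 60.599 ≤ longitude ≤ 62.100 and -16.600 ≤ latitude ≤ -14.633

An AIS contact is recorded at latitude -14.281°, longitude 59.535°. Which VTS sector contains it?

Zeta

The point has longitude = 59.535 and latitude = -14.281.
Only Zeta satisfies 58.100 ≤ longitude ≤ 59.732 and -16.600 ≤ latitude ≤ -12.600.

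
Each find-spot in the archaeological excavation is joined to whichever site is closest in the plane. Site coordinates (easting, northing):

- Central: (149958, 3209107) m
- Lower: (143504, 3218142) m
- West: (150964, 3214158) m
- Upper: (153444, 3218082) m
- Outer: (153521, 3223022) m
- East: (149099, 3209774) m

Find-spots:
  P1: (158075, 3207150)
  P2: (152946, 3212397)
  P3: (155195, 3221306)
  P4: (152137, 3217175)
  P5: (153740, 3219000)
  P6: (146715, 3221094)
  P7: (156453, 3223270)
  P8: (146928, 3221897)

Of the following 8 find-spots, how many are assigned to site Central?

P1 → Central
P2 → West
P3 → Outer
P4 → Upper
P5 → Upper
P6 → Lower
P7 → Outer
P8 → Lower
1 of the 8 goes to Central.

1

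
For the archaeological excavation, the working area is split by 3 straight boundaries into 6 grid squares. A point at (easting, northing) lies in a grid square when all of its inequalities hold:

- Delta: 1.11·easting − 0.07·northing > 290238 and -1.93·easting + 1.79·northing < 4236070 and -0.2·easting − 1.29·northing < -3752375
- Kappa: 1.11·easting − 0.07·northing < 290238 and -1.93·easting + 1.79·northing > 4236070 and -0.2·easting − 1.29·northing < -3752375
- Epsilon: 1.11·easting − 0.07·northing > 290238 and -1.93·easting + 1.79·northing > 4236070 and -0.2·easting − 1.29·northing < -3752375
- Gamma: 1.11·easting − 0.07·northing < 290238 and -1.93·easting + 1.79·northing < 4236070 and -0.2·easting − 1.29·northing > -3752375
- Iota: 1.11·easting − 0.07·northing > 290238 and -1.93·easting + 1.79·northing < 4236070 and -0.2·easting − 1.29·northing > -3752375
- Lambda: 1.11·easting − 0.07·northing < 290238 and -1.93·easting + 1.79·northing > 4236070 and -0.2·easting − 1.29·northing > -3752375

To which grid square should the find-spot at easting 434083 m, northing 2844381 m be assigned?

1.11·434083 − 0.07·2844381 = 282725.460, which is < 290238
-1.93·434083 + 1.79·2844381 = 4253661.800, which is > 4236070
-0.2·434083 − 1.29·2844381 = -3756068.090, which is < -3752375
This sign pattern matches Kappa.

Kappa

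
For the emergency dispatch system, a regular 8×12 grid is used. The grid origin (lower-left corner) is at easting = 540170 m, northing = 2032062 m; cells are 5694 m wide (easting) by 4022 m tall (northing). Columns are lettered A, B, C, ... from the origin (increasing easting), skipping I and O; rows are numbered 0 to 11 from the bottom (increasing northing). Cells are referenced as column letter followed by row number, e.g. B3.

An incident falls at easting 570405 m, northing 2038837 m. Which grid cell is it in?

Column index: ⌊(570405 − 540170) / 5694⌋ = ⌊5.310⌋ = 5 → column F
Row offset from origin: ⌊(2038837 − 2032062) / 4022⌋ = ⌊1.684⌋ = 1 → row 1

F1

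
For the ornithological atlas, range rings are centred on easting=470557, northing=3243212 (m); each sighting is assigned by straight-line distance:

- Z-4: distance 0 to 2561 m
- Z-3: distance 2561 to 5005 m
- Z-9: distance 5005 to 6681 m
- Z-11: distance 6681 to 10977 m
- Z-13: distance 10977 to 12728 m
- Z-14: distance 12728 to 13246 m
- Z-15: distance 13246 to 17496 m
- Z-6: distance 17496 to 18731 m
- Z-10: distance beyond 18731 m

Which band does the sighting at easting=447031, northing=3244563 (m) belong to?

Z-10

Distance = √((447031−470557)² + (3244563−3243212)²) = √(553472676.000 + 1825201.000) = 23564.759 m.
18731 ≤ 23564.759 < ∞ → Z-10.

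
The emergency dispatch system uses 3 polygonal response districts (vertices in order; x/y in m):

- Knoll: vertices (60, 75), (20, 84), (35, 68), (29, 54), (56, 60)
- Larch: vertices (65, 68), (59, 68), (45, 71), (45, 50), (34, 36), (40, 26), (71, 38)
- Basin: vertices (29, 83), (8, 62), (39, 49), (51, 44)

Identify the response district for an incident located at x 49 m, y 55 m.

Cast a ray rightward from (49, 55). For each polygon, the edges (by vertex number in listed order) whose endpoints lie on opposite sides of y = 55, where each meets that height, and whether that is right or left of the point:
Knoll: 3–4 at x≈29.4 (left), 4–5 at x≈33.5 (left) → 0 crossings.
Larch: 3–4 at x≈45.0 (left), 7–1 at x≈67.6 (right) → 1 crossing.
Basin: 2–3 at x≈24.7 (left), 4–1 at x≈44.8 (left) → 0 crossings.
Only Larch has an odd count, so the point is inside Larch.

Larch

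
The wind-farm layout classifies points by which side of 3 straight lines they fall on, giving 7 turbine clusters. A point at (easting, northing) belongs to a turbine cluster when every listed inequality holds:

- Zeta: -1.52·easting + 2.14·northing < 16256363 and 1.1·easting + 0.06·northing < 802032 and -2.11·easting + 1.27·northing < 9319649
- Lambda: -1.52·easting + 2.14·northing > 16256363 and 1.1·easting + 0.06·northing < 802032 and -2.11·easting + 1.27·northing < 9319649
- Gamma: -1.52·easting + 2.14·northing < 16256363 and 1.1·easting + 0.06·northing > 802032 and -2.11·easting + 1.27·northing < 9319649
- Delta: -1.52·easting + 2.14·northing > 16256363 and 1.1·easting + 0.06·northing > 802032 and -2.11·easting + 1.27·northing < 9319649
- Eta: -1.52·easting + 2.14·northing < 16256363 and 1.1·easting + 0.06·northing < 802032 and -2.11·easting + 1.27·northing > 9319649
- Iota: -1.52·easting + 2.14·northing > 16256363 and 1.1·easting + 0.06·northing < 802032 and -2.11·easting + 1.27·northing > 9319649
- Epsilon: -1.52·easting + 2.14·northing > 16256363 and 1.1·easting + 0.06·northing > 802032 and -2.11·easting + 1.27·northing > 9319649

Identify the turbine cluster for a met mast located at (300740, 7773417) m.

-1.52·300740 + 2.14·7773417 = 16177987.580, which is < 16256363
1.1·300740 + 0.06·7773417 = 797219.020, which is < 802032
-2.11·300740 + 1.27·7773417 = 9237678.190, which is < 9319649
This sign pattern matches Zeta.

Zeta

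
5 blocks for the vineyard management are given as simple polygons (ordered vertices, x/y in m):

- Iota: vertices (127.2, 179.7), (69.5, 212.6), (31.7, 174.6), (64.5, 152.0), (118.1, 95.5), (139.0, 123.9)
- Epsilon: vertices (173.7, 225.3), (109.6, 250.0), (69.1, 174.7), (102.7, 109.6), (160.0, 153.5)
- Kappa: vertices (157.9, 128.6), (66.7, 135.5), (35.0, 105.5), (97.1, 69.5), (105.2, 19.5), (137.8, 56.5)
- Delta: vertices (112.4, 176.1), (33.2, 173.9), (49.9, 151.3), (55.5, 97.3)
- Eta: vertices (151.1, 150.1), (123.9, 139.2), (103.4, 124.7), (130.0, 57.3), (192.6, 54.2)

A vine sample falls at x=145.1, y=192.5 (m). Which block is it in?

Cast a ray rightward from (145.1, 192.5). For each polygon, the edges (by vertex number in listed order) whose endpoints lie on opposite sides of y = 192.5, where each meets that height, and whether that is right or left of the point:
Iota: 1–2 at x≈104.75 (left), 2–3 at x≈49.51 (left) → 0 crossings.
Epsilon: 2–3 at x≈78.67 (left), 5–1 at x≈167.44 (right) → 1 crossing.
Kappa: no edge straddles that height → 0 crossings.
Delta: no edge straddles that height → 0 crossings.
Eta: no edge straddles that height → 0 crossings.
Only Epsilon has an odd count, so the point is inside Epsilon.

Epsilon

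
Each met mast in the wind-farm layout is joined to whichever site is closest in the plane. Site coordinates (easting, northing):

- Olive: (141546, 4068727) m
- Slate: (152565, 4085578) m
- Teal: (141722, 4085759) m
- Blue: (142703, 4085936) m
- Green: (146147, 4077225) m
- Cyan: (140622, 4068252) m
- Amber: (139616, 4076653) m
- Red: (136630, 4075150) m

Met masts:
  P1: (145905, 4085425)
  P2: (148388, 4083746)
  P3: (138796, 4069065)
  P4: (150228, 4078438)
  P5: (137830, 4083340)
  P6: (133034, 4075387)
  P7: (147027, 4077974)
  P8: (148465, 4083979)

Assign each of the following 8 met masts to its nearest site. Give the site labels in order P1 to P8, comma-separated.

P1 → Blue (d²=10513925.00)
P2 → Slate (d²=20803553.00)
P3 → Cyan (d²=3995245.00)
P4 → Green (d²=18125930.00)
P5 → Teal (d²=20999225.00)
P6 → Red (d²=12987385.00)
P7 → Green (d²=1335401.00)
P8 → Slate (d²=19366801.00)

Blue, Slate, Cyan, Green, Teal, Red, Green, Slate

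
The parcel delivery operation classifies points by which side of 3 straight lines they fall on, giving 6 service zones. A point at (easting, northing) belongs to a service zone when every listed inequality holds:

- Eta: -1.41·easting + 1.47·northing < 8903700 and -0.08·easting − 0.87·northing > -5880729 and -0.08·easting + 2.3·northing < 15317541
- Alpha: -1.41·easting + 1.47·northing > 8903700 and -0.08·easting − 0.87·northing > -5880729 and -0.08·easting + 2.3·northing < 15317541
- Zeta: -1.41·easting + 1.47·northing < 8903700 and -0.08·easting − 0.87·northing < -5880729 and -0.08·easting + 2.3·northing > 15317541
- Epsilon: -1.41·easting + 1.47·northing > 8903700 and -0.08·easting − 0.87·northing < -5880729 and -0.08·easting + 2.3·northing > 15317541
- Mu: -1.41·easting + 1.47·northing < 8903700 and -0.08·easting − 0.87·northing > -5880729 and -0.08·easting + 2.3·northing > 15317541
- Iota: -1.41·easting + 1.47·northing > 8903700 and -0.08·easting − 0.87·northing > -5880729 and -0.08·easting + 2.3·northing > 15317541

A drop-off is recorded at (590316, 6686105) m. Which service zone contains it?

Iota

-1.41·590316 + 1.47·6686105 = 8996228.790, which is > 8903700
-0.08·590316 − 0.87·6686105 = -5864136.630, which is > -5880729
-0.08·590316 + 2.3·6686105 = 15330816.220, which is > 15317541
This sign pattern matches Iota.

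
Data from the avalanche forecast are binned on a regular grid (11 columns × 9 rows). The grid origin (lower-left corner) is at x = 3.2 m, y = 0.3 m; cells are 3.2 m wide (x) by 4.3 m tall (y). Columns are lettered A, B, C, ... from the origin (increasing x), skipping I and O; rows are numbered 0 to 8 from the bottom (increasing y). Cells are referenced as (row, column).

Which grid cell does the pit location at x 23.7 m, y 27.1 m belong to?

Column index: ⌊(23.7 − 3.2) / 3.2⌋ = ⌊6.406⌋ = 6 → column G
Row offset from origin: ⌊(27.1 − 0.3) / 4.3⌋ = ⌊6.233⌋ = 6 → row 6

(6, G)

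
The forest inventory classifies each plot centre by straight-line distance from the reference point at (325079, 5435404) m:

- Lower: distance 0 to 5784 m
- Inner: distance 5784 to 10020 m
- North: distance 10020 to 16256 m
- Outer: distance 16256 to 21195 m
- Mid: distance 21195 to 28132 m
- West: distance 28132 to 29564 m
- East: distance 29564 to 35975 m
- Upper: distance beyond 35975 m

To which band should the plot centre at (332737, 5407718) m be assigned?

West

Distance = √((332737−325079)² + (5407718−5435404)²) = √(58644964.000 + 766514596.000) = 28725.591 m.
28132 ≤ 28725.591 < 29564 → West.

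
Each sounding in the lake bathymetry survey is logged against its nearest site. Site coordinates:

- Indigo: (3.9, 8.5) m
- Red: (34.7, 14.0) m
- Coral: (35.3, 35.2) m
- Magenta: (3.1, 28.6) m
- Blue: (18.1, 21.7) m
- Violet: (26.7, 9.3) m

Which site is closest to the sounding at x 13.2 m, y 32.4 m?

Squared distances to each site:
Indigo: 657.700; Red: 800.810; Coral: 496.250; Magenta: 116.450; Blue: 138.500; Violet: 715.860.
Minimum at Magenta.

Magenta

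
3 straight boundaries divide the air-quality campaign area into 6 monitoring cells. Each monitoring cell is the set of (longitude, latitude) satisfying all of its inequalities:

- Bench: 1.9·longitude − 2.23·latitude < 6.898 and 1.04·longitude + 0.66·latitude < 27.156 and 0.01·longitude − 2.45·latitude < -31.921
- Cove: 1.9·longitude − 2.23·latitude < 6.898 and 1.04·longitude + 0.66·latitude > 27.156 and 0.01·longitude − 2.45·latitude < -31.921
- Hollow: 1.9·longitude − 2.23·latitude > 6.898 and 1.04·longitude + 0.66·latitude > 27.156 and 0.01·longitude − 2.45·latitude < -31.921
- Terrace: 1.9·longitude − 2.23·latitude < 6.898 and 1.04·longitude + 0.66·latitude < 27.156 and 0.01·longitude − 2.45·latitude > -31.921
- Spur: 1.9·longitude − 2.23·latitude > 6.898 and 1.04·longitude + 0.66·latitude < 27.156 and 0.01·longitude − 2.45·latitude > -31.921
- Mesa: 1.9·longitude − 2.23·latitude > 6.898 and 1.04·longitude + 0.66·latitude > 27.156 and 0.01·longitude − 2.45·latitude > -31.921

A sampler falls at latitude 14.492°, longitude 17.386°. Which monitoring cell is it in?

1.9·17.386 − 2.23·14.492 = 0.716, which is < 6.898
1.04·17.386 + 0.66·14.492 = 27.646, which is > 27.156
0.01·17.386 − 2.45·14.492 = -35.332, which is < -31.921
This sign pattern matches Cove.

Cove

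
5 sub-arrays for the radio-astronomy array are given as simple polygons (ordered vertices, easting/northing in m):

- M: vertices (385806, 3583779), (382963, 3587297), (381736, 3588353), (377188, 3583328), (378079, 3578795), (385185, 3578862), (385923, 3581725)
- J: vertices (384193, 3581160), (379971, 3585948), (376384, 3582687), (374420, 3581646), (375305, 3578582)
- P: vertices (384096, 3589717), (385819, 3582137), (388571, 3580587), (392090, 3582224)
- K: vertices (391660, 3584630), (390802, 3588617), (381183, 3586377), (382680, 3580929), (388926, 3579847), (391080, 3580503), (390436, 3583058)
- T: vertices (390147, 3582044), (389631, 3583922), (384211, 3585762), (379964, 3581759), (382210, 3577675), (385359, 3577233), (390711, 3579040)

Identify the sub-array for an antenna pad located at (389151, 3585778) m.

K

Cast a ray rightward from (389151, 3585778). For each polygon, the edges (by vertex number in listed order) whose endpoints lie on opposite sides of northing = 3585778, where each meets that height, and whether that is right or left of the point:
M: 1–2 at easting≈384190.5 (left), 3–4 at easting≈379405.4 (left) → 0 crossings.
J: 1–2 at easting≈380120.9 (left), 2–3 at easting≈379784.0 (left) → 0 crossings.
P: 1–2 at easting≈384991.4 (left), 4–1 at easting≈388298.4 (left) → 0 crossings.
K: 1–2 at easting≈391413.0 (right), 3–4 at easting≈381347.6 (left) → 1 crossing.
T: no edge straddles that height → 0 crossings.
Only K has an odd count, so the point is inside K.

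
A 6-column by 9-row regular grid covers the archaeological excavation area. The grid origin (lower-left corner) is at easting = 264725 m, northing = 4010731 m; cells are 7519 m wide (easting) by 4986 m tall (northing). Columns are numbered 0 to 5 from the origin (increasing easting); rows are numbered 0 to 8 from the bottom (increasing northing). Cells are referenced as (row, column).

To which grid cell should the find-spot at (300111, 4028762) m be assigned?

Column index: ⌊(300111 − 264725) / 7519⌋ = ⌊4.706⌋ = 4
Row offset from origin: ⌊(4028762 − 4010731) / 4986⌋ = ⌊3.616⌋ = 3 → row 3

(3, 4)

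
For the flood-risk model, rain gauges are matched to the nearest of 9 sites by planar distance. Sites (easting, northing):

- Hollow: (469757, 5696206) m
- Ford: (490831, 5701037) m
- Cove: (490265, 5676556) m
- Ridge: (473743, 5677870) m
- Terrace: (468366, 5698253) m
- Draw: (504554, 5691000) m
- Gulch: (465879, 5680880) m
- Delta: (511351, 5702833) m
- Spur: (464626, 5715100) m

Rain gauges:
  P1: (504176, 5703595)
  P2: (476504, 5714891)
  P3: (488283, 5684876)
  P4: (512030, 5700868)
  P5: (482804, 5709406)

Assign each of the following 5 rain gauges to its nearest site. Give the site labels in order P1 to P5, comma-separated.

P1 → Delta (d²=52061269.00)
P2 → Spur (d²=141130565.00)
P3 → Cove (d²=73150724.00)
P4 → Delta (d²=4322266.00)
P5 → Ford (d²=134472890.00)

Delta, Spur, Cove, Delta, Ford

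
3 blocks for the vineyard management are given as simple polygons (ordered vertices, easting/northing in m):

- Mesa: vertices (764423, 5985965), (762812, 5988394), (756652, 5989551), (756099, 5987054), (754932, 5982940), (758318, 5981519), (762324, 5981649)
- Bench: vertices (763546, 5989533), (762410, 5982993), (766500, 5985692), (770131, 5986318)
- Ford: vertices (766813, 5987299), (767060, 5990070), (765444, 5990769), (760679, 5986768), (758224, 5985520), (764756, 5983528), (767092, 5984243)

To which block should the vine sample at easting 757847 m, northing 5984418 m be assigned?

Cast a ray rightward from (757847, 5984418). For each polygon, the edges (by vertex number in listed order) whose endpoints lie on opposite sides of northing = 5984418, where each meets that height, and whether that is right or left of the point:
Mesa: 4–5 at easting≈755351.3 (left), 7–1 at easting≈763670.6 (right) → 1 crossing.
Bench: 1–2 at easting≈762657.5 (right), 2–3 at easting≈764569.4 (right) → 2 crossings.
Ford: 5–6 at easting≈761837.6 (right), 7–1 at easting≈767076.0 (right) → 2 crossings.
Only Mesa has an odd count, so the point is inside Mesa.

Mesa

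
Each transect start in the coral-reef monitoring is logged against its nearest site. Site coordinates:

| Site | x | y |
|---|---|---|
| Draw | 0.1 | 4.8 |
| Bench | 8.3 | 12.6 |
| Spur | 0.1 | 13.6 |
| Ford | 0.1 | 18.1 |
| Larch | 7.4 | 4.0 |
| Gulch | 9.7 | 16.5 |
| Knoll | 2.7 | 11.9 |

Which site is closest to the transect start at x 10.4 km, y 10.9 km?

Squared distances to each site:
Draw: 143.300; Bench: 7.300; Spur: 113.380; Ford: 157.930; Larch: 56.610; Gulch: 31.850; Knoll: 60.290.
Minimum at Bench.

Bench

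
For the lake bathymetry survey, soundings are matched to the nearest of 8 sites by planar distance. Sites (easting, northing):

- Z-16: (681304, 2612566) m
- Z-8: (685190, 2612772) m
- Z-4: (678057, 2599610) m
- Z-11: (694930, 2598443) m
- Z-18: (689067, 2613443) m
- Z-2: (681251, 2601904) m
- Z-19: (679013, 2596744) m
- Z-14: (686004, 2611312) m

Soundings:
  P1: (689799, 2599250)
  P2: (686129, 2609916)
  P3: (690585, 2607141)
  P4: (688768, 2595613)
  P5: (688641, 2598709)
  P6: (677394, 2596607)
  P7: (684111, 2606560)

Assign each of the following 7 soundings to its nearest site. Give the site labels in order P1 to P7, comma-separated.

Z-11, Z-14, Z-14, Z-11, Z-11, Z-19, Z-14

P1 → Z-11 (d²=26978410.00)
P2 → Z-14 (d²=1964441.00)
P3 → Z-14 (d²=38382802.00)
P4 → Z-11 (d²=45979144.00)
P5 → Z-11 (d²=39622277.00)
P6 → Z-19 (d²=2639930.00)
P7 → Z-14 (d²=26164953.00)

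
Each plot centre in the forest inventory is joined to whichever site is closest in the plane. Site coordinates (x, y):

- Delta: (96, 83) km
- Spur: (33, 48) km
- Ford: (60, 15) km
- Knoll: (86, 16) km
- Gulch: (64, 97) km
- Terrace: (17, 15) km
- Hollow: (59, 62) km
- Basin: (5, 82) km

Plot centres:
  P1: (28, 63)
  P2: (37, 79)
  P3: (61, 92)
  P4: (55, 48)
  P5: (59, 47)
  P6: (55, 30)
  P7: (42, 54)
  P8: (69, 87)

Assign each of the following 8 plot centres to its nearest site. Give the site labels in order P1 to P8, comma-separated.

Spur, Hollow, Gulch, Hollow, Hollow, Ford, Spur, Gulch

P1 → Spur (d²=250.00)
P2 → Hollow (d²=773.00)
P3 → Gulch (d²=34.00)
P4 → Hollow (d²=212.00)
P5 → Hollow (d²=225.00)
P6 → Ford (d²=250.00)
P7 → Spur (d²=117.00)
P8 → Gulch (d²=125.00)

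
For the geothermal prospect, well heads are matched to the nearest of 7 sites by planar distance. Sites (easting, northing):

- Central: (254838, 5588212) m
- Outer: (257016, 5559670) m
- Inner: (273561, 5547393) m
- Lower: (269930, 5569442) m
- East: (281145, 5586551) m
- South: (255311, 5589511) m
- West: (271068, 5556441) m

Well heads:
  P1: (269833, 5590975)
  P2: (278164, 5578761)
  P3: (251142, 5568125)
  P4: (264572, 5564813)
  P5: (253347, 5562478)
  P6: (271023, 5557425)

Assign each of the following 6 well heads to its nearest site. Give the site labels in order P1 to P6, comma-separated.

East, East, Outer, Lower, Outer, West

P1 → East (d²=147533120.00)
P2 → East (d²=69570461.00)
P3 → Outer (d²=105990901.00)
P4 → Lower (d²=50135805.00)
P5 → Outer (d²=21346425.00)
P6 → West (d²=970281.00)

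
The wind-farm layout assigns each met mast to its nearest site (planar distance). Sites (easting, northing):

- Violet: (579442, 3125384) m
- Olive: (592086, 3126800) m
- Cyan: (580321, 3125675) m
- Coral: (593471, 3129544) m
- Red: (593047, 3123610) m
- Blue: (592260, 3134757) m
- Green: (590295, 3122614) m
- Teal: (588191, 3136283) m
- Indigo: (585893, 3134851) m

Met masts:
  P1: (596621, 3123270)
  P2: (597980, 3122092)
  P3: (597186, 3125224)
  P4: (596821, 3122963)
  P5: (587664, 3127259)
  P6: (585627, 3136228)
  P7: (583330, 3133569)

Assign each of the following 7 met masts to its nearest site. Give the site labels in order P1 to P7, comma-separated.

Red, Red, Red, Red, Olive, Indigo, Indigo

P1 → Red (d²=12889076.00)
P2 → Red (d²=26638813.00)
P3 → Red (d²=19736317.00)
P4 → Red (d²=14661685.00)
P5 → Olive (d²=19764765.00)
P6 → Indigo (d²=1966885.00)
P7 → Indigo (d²=8212493.00)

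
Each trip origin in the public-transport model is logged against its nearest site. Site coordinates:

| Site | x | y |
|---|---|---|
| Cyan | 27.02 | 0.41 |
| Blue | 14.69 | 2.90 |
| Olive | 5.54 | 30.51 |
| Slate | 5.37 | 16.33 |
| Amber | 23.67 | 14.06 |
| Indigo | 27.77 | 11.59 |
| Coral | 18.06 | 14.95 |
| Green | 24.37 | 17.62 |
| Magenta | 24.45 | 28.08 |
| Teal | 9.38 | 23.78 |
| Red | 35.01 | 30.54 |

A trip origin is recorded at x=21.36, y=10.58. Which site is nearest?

Squared distances to each site:
Cyan: 135.464; Blue: 103.471; Olive: 647.477; Slate: 288.743; Amber: 17.447; Indigo: 42.108; Coral: 29.987; Green: 58.622; Magenta: 315.798; Teal: 317.760; Red: 584.724.
Minimum at Amber.

Amber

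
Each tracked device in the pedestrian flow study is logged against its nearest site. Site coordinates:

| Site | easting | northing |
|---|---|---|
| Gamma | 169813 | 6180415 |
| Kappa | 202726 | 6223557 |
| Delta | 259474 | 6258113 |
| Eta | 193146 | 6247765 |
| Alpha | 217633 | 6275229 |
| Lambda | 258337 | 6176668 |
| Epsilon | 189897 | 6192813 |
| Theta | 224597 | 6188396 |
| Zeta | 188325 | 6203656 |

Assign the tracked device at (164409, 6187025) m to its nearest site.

Gamma

Squared distances to each site:
Gamma: 72895316.000; Kappa: 2802779513.000; Delta: 14090857969.000; Eta: 4515162769.000; Alpha: 10612739792.000; Lambda: 8929736633.000; Epsilon: 683139088.000; Theta: 3624474985.000; Zeta: 848565217.000.
Minimum at Gamma.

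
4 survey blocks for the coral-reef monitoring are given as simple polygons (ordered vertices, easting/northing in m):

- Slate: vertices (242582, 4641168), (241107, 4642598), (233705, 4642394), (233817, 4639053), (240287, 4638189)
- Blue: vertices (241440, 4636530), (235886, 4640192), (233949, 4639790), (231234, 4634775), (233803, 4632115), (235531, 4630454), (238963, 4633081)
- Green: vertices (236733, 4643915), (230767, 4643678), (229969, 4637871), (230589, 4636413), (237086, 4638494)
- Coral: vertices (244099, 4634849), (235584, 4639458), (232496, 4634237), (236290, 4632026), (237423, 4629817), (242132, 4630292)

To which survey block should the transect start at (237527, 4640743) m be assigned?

Cast a ray rightward from (237527, 4640743). For each polygon, the edges (by vertex number in listed order) whose endpoints lie on opposite sides of northing = 4640743, where each meets that height, and whether that is right or left of the point:
Slate: 3–4 at easting≈233760.3 (left), 5–1 at easting≈242254.6 (right) → 1 crossing.
Blue: no edge straddles that height → 0 crossings.
Green: 2–3 at easting≈230363.7 (left), 5–1 at easting≈236939.6 (left) → 0 crossings.
Coral: no edge straddles that height → 0 crossings.
Only Slate has an odd count, so the point is inside Slate.

Slate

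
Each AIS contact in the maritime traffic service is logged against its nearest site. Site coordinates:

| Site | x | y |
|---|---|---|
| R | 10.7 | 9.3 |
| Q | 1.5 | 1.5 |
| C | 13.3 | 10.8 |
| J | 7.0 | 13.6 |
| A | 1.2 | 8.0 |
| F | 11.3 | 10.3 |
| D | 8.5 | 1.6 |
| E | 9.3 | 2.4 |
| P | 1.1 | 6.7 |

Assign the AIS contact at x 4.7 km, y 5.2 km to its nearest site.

Squared distances to each site:
R: 52.810; Q: 23.930; C: 105.320; J: 75.850; A: 20.090; F: 69.570; D: 27.400; E: 29.000; P: 15.210.
Minimum at P.

P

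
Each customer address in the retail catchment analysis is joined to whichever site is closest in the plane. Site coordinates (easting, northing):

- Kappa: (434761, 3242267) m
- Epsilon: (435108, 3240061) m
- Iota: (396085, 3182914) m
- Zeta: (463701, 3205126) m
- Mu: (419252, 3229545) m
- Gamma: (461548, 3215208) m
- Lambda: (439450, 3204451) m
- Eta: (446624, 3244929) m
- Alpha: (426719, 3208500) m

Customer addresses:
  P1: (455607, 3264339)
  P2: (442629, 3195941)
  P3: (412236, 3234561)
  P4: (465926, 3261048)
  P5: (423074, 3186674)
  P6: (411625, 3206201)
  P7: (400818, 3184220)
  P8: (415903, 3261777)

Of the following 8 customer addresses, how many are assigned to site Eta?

P1 → Eta
P2 → Lambda
P3 → Mu
P4 → Eta
P5 → Alpha
P6 → Alpha
P7 → Iota
P8 → Kappa
2 of the 8 go to Eta.

2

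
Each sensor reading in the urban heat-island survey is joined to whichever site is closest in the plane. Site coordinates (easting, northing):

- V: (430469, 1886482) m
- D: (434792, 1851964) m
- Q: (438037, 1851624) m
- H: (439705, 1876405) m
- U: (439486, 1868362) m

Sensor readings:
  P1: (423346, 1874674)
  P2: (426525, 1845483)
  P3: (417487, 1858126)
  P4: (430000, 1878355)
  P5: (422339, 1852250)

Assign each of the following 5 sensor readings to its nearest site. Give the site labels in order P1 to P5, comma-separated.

P1 → V (d²=190165993.00)
P2 → D (d²=110346650.00)
P3 → D (d²=337433269.00)
P4 → V (d²=66268090.00)
P5 → D (d²=155159005.00)

V, D, D, V, D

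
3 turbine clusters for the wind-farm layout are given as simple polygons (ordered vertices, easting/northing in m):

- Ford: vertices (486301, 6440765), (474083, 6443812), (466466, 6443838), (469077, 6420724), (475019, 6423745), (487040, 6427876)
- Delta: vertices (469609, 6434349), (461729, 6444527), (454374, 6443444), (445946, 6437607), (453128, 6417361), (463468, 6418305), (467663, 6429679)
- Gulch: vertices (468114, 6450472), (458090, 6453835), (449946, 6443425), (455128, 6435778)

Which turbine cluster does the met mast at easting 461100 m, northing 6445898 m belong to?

Cast a ray rightward from (461100, 6445898). For each polygon, the edges (by vertex number in listed order) whose endpoints lie on opposite sides of northing = 6445898, where each meets that height, and whether that is right or left of the point:
Ford: no edge straddles that height → 0 crossings.
Delta: no edge straddles that height → 0 crossings.
Gulch: 2–3 at easting≈451880.7 (left), 4–1 at easting≈464071.7 (right) → 1 crossing.
Only Gulch has an odd count, so the point is inside Gulch.

Gulch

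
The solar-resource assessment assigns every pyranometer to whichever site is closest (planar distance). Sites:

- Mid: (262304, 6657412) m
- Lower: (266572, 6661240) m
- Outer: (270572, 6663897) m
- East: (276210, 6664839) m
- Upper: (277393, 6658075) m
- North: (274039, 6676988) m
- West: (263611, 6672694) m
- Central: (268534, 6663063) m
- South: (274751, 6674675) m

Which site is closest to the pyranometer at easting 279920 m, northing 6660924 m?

Squared distances to each site:
Mid: 322657600.000; Lower: 178268960.000; Outer: 96223833.000; East: 29091325.000; Upper: 14502530.000; North: 292638257.000; West: 404516381.000; Central: 134216317.000; South: 215808562.000.
Minimum at Upper.

Upper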